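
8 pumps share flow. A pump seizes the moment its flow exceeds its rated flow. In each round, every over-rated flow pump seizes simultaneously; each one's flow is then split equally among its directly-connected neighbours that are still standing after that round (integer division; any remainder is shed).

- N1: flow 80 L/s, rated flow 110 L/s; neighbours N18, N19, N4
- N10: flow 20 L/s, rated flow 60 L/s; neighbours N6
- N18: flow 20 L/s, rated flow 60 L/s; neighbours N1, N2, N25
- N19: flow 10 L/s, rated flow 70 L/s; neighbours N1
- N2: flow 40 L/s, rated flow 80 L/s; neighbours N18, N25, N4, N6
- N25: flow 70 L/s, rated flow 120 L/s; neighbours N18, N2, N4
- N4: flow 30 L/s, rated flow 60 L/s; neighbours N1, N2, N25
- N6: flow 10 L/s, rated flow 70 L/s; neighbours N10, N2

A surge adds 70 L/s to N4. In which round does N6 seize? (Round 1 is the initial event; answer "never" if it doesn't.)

Round 1 — N4 at 100 > 60. N4 seizes.
  N4 sheds 100 L/s to N1, N2, N25: 33 each (1 lost).
    N1: 80+33 = 113 > 110
    N2: 40+33 = 73 ≤ 80
    N25: 70+33 = 103 ≤ 120
Round 2 — N1 seizes.
  N1 sheds 113 L/s to N18, N19: 56 each (1 lost).
    N18: 20+56 = 76 > 60
    N19: 10+56 = 66 ≤ 70
Round 3 — N18 seizes.
  N18 sheds 76 L/s to N2, N25: 38 each.
    N2: 73+38 = 111 > 80
    N25: 103+38 = 141 > 120
Round 4 — N2, N25 seize.
  N2 sheds 111 L/s to N6: 111 each.
    N6: 10+111 = 121 > 70
  N25 sheds 141 L/s: no online neighbours, lost.
Round 5 — N6 seizes.
  N6 sheds 121 L/s to N10: 121 each.
    N10: 20+121 = 141 > 60
Round 6 — N10 seizes.
  N10 sheds 141 L/s: no online neighbours, lost.
No further seizures.

5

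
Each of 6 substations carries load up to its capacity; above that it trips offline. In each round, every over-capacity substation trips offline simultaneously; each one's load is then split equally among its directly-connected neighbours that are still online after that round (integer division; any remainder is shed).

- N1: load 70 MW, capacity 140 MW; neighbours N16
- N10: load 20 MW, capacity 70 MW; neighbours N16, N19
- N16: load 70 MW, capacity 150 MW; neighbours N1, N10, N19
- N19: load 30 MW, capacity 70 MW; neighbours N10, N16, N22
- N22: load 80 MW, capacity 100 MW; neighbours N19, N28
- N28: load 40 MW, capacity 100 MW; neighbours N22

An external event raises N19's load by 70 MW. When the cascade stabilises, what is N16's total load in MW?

Round 1 — N19 at 100 > 70. N19 trips offline.
  N19 sheds 100 MW to N10, N16, N22: 33 each (1 lost).
    N10: 20+33 = 53 ≤ 70
    N16: 70+33 = 103 ≤ 150
    N22: 80+33 = 113 > 100
Round 2 — N22 trips offline.
  N22 sheds 113 MW to N28: 113 each.
    N28: 40+113 = 153 > 100
Round 3 — N28 trips offline.
  N28 sheds 153 MW: no online neighbours, lost.
No further trips.

103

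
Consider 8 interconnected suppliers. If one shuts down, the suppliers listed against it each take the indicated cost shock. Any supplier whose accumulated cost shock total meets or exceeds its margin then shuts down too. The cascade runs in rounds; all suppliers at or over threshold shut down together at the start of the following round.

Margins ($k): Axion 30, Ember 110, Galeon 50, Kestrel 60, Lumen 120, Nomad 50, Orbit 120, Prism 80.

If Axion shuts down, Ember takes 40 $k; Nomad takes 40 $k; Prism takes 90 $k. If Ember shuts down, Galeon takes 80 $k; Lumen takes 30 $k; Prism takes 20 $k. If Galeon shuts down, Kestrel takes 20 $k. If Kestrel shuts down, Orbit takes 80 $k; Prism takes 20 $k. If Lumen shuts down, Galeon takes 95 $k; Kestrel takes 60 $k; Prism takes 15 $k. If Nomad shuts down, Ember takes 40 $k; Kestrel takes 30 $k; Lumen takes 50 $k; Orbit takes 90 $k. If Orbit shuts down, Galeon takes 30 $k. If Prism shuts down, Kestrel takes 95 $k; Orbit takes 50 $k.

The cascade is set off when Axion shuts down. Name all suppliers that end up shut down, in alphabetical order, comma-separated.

Round 1 — Axion shuts down (initial).
  Ember: +40 → 40 < 110
  Nomad: +40 → 40 < 50
  Prism: +90 → 90 ≥ 80
Round 2 — Prism shuts down.
  Kestrel: +95 → 95 ≥ 60
  Orbit: +50 → 50 < 120
Round 3 — Kestrel shuts down.
  Orbit: +80 → 130 ≥ 120
Round 4 — Orbit shuts down.
  Galeon: +30 → 30 < 50
No further shutdowns.

Axion, Kestrel, Orbit, Prism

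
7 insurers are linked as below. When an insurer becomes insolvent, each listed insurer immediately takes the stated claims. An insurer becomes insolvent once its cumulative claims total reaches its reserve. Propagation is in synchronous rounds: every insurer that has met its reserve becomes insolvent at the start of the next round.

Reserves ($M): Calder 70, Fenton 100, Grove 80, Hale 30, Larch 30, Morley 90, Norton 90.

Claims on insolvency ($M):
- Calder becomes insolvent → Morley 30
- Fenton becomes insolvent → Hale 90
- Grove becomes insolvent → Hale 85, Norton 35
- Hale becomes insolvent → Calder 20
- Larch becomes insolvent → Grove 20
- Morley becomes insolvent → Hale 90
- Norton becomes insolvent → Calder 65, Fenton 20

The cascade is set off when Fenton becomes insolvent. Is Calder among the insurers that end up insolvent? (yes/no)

no

Round 1 — Fenton becomes insolvent (initial).
  Hale: +90 → 90 ≥ 30
Round 2 — Hale becomes insolvent.
  Calder: +20 → 20 < 70
No further insolvencies.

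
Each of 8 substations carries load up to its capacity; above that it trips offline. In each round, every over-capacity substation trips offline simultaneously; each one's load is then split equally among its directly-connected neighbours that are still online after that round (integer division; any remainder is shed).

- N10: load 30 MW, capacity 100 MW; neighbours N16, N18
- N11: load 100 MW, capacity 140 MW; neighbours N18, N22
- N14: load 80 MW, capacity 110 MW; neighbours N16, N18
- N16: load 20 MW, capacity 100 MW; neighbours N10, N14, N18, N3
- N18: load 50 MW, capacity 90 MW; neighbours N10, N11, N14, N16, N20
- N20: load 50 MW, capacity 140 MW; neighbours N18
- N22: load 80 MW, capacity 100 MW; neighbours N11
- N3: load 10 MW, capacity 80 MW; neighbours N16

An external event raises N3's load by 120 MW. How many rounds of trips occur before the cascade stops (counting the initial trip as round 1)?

Round 1 — N3 at 130 > 80. N3 trips offline.
  N3 sheds 130 MW to N16: 130 each.
    N16: 20+130 = 150 > 100
Round 2 — N16 trips offline.
  N16 sheds 150 MW to N10, N14, N18: 50 each.
    N10: 30+50 = 80 ≤ 100
    N14: 80+50 = 130 > 110
    N18: 50+50 = 100 > 90
Round 3 — N14, N18 trip offline.
  N14 sheds 130 MW: no online neighbours, lost.
  N18 sheds 100 MW to N10, N11, N20: 33 each (1 lost).
    N10: 80+33 = 113 > 100
    N11: 100+33 = 133 ≤ 140
    N20: 50+33 = 83 ≤ 140
Round 4 — N10 trips offline.
  N10 sheds 113 MW: no online neighbours, lost.
No further trips.

4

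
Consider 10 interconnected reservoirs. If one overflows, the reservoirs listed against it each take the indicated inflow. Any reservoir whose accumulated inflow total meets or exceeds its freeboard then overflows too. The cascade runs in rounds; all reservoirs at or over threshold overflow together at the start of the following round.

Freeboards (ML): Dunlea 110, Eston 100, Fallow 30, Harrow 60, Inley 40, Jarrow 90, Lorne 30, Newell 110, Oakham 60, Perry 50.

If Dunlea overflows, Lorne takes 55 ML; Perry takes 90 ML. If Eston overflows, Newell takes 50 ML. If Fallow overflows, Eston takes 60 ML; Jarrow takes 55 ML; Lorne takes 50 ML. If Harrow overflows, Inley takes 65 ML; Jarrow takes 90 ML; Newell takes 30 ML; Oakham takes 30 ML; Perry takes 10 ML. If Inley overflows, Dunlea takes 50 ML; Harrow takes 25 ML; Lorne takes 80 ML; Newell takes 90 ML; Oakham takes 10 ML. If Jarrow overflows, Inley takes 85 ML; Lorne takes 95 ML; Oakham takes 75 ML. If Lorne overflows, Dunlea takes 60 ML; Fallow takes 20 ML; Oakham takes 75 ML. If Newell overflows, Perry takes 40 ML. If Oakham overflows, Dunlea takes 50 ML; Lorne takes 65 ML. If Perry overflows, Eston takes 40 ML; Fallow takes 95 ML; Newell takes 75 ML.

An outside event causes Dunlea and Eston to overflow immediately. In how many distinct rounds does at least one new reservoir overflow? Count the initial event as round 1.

3

Round 1 — Dunlea, Eston overflow (initial).
  Lorne: +55 → 55 ≥ 30
  Newell: +50 → 50 < 110
  Perry: +90 → 90 ≥ 50
Round 2 — Lorne, Perry overflow.
  Fallow: +20+95 → 115 ≥ 30
  Newell: +75 → 125 ≥ 110
  Oakham: +75 → 75 ≥ 60
Round 3 — Fallow, Newell, Oakham overflow.
  Jarrow: +55 → 55 < 90
No further overflows.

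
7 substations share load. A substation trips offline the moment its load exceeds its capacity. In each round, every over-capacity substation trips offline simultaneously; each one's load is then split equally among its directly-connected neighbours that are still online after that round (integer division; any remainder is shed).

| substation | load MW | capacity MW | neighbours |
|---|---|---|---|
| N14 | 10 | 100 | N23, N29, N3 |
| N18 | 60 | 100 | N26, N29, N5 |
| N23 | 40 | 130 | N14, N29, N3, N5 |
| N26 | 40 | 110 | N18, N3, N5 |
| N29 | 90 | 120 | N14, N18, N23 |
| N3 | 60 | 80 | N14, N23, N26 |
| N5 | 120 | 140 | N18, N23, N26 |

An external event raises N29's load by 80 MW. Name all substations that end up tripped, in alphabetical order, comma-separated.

Round 1 — N29 at 170 > 120. N29 trips offline.
  N29 sheds 170 MW to N14, N18, N23: 56 each (2 lost).
    N14: 10+56 = 66 ≤ 100
    N18: 60+56 = 116 > 100
    N23: 40+56 = 96 ≤ 130
Round 2 — N18 trips offline.
  N18 sheds 116 MW to N26, N5: 58 each.
    N26: 40+58 = 98 ≤ 110
    N5: 120+58 = 178 > 140
Round 3 — N5 trips offline.
  N5 sheds 178 MW to N23, N26: 89 each.
    N23: 96+89 = 185 > 130
    N26: 98+89 = 187 > 110
Round 4 — N23, N26 trip offline.
  N23 sheds 185 MW to N14, N3: 92 each (1 lost).
    N14: 66+92 = 158 > 100
    N3: 60+92 = 152 > 80
  N26 sheds 187 MW to N3: 187 each.
    N3: 152+187 = 339 > 80
Round 5 — N14, N3 trip offline.
  N14 sheds 158 MW: no online neighbours, lost.
  N3 sheds 339 MW: no online neighbours, lost.
No further trips.

N14, N18, N23, N26, N29, N3, N5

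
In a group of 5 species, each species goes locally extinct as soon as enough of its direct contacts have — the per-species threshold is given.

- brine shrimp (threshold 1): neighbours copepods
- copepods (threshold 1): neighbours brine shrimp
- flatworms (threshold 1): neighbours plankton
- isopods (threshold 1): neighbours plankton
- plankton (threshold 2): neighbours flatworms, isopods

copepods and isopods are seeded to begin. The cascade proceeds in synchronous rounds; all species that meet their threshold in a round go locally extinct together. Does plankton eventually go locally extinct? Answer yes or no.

Round 1 — copepods, isopods go locally extinct (initial).
Round 2 — checking thresholds:
  brine shrimp: 1 of 1 neighbours ≥ 1, goes locally extinct.
  plankton: 1 of 2 neighbours < 2, below threshold.
Round 3 — no new extinctions; cascade stops.

no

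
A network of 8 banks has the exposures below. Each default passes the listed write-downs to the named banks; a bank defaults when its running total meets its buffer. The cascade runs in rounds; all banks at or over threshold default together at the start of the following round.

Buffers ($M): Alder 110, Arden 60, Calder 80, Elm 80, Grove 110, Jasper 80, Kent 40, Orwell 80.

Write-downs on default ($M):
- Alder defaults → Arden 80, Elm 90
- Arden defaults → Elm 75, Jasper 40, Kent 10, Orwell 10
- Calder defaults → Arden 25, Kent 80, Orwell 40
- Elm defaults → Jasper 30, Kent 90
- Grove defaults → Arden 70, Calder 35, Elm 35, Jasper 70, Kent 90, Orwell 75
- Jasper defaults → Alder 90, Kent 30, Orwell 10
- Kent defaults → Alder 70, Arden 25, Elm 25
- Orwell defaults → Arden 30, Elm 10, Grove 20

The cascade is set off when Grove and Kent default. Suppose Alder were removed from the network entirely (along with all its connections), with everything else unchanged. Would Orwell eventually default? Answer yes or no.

With Alder removed:
Round 1 — Grove, Kent default (initial).
  Arden: +70+25 → 95 ≥ 60
  Calder: +35 → 35 < 80
  Elm: +35+25 → 60 < 80
  Jasper: +70 → 70 < 80
  Orwell: +75 → 75 < 80
Round 2 — Arden defaults.
  Elm: +75 → 135 ≥ 80
  Jasper: +40 → 110 ≥ 80
  Orwell: +10 → 85 ≥ 80
Round 3 — Elm, Jasper, Orwell default.
No further defaults.

yes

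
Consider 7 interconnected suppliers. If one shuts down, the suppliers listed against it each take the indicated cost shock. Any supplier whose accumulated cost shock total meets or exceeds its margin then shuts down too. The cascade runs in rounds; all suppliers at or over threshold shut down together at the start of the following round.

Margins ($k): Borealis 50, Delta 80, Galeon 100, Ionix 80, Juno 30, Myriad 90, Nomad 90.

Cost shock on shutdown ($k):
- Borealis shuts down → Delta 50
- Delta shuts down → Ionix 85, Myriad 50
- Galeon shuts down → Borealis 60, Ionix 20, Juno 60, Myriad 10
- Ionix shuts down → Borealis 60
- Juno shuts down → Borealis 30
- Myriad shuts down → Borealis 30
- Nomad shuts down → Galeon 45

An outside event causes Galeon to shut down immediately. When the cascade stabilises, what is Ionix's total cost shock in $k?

Round 1 — Galeon shuts down (initial).
  Borealis: +60 → 60 ≥ 50
  Ionix: +20 → 20 < 80
  Juno: +60 → 60 ≥ 30
  Myriad: +10 → 10 < 90
Round 2 — Borealis, Juno shut down.
  Delta: +50 → 50 < 80
No further shutdowns.

20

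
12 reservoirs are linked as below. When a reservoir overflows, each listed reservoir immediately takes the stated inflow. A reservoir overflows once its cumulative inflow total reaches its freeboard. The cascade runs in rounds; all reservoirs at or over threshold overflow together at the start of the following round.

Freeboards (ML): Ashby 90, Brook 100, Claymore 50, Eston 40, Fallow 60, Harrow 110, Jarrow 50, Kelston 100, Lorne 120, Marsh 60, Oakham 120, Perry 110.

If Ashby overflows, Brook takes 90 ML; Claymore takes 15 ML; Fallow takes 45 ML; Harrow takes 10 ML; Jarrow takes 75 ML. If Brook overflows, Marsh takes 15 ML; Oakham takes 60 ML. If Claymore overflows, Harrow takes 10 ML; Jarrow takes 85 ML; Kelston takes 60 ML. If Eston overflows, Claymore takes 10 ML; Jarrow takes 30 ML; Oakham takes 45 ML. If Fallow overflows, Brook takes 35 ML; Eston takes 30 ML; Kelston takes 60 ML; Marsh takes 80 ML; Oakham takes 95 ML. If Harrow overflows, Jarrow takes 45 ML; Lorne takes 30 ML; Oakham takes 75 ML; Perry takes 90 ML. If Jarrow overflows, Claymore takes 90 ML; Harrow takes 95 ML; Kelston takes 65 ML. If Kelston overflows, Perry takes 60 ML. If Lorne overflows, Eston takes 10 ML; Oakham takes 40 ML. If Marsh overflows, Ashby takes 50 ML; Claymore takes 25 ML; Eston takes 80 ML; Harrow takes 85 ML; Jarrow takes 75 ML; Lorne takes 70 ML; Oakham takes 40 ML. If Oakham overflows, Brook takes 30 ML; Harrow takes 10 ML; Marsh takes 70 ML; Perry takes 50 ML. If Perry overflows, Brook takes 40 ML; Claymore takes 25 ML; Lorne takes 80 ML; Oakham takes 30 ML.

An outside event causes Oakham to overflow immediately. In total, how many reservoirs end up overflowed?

9

Round 1 — Oakham overflows (initial).
  Brook: +30 → 30 < 100
  Harrow: +10 → 10 < 110
  Marsh: +70 → 70 ≥ 60
  Perry: +50 → 50 < 110
Round 2 — Marsh overflows.
  Ashby: +50 → 50 < 90
  Claymore: +25 → 25 < 50
  Eston: +80 → 80 ≥ 40
  Harrow: +85 → 95 < 110
  Jarrow: +75 → 75 ≥ 50
  Lorne: +70 → 70 < 120
Round 3 — Eston, Jarrow overflow.
  Claymore: +10+90 → 125 ≥ 50
  Harrow: +95 → 190 ≥ 110
  Kelston: +65 → 65 < 100
Round 4 — Claymore, Harrow overflow.
  Kelston: +60 → 125 ≥ 100
  Lorne: +30 → 100 < 120
  Perry: +90 → 140 ≥ 110
Round 5 — Kelston, Perry overflow.
  Brook: +40 → 70 < 100
  Lorne: +80 → 180 ≥ 120
Round 6 — Lorne overflows.
No further overflows.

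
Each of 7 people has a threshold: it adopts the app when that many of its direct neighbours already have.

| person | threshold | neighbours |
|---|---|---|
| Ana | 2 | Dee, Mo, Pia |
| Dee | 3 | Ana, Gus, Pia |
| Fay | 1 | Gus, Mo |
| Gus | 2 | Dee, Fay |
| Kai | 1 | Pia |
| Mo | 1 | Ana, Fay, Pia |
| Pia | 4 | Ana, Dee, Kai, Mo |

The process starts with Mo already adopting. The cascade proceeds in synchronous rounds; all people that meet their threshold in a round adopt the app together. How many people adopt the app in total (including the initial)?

2

Round 1 — Mo adopts the app (initial).
Round 2 — checking thresholds:
  Ana: 1 of 3 neighbours < 2, not yet.
  Fay: 1 of 2 neighbours ≥ 1, adopts the app.
  Pia: 1 of 4 neighbours < 4, not yet.
Round 3 — no new adoptions; cascade stops.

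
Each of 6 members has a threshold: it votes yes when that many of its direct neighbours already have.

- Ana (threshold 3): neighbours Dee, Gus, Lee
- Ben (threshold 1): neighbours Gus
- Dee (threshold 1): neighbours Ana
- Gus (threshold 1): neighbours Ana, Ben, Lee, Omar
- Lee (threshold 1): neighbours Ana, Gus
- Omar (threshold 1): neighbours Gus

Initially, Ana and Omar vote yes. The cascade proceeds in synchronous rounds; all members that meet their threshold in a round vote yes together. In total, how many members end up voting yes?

6

Round 1 — Ana, Omar vote yes (initial).
Round 2 — checking thresholds:
  Dee: 1 of 1 neighbours ≥ 1, votes yes.
  Gus: 2 of 4 neighbours ≥ 1, votes yes.
  Lee: 1 of 2 neighbours ≥ 1, votes yes.
Round 3 — checking thresholds:
  Ben: 1 of 1 neighbours ≥ 1, votes yes.
Round 4 — no new yes votes; cascade stops.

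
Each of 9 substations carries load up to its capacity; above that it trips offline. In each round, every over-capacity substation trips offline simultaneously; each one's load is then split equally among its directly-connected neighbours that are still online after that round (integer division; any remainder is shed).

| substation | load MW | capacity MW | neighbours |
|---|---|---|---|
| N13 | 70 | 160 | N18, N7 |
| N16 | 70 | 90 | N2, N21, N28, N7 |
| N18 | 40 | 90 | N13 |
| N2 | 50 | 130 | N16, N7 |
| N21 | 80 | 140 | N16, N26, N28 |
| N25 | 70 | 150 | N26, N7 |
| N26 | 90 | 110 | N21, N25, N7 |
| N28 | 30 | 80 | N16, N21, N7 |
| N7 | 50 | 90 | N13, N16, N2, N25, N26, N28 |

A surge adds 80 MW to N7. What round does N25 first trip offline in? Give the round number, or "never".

Round 1 — N7 at 130 > 90. N7 trips offline.
  N7 sheds 130 MW to N13, N16, N2, N25, N26, N28: 21 each (4 lost).
    N13: 70+21 = 91 ≤ 160
    N16: 70+21 = 91 > 90
    N2: 50+21 = 71 ≤ 130
    N25: 70+21 = 91 ≤ 150
    N26: 90+21 = 111 > 110
    N28: 30+21 = 51 ≤ 80
Round 2 — N16, N26 trip offline.
  N16 sheds 91 MW to N2, N21, N28: 30 each (1 lost).
    N2: 71+30 = 101 ≤ 130
    N21: 80+30 = 110 ≤ 140
    N28: 51+30 = 81 > 80
  N26 sheds 111 MW to N21, N25: 55 each (1 lost).
    N21: 110+55 = 165 > 140
    N25: 91+55 = 146 ≤ 150
Round 3 — N21, N28 trip offline.
  N21 sheds 165 MW: no online neighbours, lost.
  N28 sheds 81 MW: no online neighbours, lost.
No further trips.

never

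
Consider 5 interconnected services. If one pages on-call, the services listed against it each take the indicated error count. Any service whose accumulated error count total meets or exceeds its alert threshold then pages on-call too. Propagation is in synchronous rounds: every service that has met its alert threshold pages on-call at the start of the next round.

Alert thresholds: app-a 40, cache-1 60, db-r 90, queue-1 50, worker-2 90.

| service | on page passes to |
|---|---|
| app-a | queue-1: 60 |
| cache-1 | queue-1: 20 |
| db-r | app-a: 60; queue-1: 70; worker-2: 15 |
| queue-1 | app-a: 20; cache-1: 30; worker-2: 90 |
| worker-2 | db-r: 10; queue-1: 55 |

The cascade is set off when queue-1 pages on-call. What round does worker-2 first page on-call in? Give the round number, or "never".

2

Round 1 — queue-1 pages on-call (initial).
  app-a: +20 → 20 < 40
  cache-1: +30 → 30 < 60
  worker-2: +90 → 90 ≥ 90
Round 2 — worker-2 pages on-call.
  db-r: +10 → 10 < 90
No further pages.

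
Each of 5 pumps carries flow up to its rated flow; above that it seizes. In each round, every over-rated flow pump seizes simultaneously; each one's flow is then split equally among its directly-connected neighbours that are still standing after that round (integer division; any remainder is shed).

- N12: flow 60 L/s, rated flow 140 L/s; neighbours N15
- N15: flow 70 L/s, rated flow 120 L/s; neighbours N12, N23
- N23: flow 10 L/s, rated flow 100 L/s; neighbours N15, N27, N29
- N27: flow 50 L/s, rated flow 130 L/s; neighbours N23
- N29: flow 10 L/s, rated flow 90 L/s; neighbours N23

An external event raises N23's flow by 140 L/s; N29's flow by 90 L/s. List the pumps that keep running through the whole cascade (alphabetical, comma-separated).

Round 1 — N23 at 150 > 100; N29 at 100 > 90. N23, N29 seize.
  N23 sheds 150 L/s to N15, N27: 75 each.
    N15: 70+75 = 145 > 120
    N27: 50+75 = 125 ≤ 130
  N29 sheds 100 L/s: no online neighbours, lost.
Round 2 — N15 seizes.
  N15 sheds 145 L/s to N12: 145 each.
    N12: 60+145 = 205 > 140
Round 3 — N12 seizes.
  N12 sheds 205 L/s: no online neighbours, lost.
No further seizures.

N27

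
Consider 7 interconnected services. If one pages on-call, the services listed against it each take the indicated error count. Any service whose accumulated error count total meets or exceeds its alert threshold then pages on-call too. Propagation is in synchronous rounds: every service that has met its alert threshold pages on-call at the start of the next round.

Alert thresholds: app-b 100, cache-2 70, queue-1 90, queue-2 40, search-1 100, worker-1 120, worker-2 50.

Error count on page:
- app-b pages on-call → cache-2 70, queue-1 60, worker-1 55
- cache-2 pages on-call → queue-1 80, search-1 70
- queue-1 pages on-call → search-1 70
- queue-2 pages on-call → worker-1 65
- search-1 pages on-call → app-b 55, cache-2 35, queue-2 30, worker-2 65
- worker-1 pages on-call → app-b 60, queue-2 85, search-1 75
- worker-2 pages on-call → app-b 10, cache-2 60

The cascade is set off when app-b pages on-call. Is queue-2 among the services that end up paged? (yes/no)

Round 1 — app-b pages on-call (initial).
  cache-2: +70 → 70 ≥ 70
  queue-1: +60 → 60 < 90
  worker-1: +55 → 55 < 120
Round 2 — cache-2 pages on-call.
  queue-1: +80 → 140 ≥ 90
  search-1: +70 → 70 < 100
Round 3 — queue-1 pages on-call.
  search-1: +70 → 140 ≥ 100
Round 4 — search-1 pages on-call.
  queue-2: +30 → 30 < 40
  worker-2: +65 → 65 ≥ 50
Round 5 — worker-2 pages on-call.
No further pages.

no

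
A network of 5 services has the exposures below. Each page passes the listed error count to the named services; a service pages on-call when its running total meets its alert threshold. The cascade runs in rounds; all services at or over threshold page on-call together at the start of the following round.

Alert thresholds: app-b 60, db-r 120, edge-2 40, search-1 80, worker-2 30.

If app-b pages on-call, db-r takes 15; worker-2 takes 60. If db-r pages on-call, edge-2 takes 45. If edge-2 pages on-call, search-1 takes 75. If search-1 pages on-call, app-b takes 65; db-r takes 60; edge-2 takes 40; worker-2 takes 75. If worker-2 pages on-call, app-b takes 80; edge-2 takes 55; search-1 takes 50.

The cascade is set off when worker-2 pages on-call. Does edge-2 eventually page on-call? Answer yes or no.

yes

Round 1 — worker-2 pages on-call (initial).
  app-b: +80 → 80 ≥ 60
  edge-2: +55 → 55 ≥ 40
  search-1: +50 → 50 < 80
Round 2 — app-b, edge-2 page on-call.
  db-r: +15 → 15 < 120
  search-1: +75 → 125 ≥ 80
Round 3 — search-1 pages on-call.
  db-r: +60 → 75 < 120
No further pages.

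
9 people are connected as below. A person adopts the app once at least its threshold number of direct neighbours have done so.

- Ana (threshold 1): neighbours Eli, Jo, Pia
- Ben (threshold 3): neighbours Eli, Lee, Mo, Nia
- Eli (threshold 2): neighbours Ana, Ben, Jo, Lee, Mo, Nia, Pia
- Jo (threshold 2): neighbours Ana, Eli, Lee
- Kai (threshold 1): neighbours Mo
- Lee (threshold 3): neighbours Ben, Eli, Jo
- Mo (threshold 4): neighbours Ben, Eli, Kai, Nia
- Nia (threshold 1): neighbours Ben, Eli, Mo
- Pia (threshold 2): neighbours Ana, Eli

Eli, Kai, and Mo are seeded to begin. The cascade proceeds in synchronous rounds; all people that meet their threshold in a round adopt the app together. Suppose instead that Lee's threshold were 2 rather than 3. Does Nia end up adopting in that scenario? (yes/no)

yes

With Lee's threshold at 2:
Round 1 — Eli, Kai, Mo adopt the app (initial).
Round 2 — checking thresholds:
  Ana: 1 of 3 neighbours ≥ 1, adopts the app.
  Ben: 2 of 4 neighbours < 3, not yet.
  Jo: 1 of 3 neighbours < 2, not yet.
  Lee: 1 of 3 neighbours < 2, not yet.
  Nia: 2 of 3 neighbours ≥ 1, adopts the app.
  Pia: 1 of 2 neighbours < 2, not yet.
Round 3 — checking thresholds:
  Ben: 3 of 4 neighbours ≥ 3, adopts the app.
  Jo: 2 of 3 neighbours ≥ 2, adopts the app.
  Lee: 1 of 3 neighbours < 2, not yet.
  Pia: 2 of 2 neighbours ≥ 2, adopts the app.
Round 4 — checking thresholds:
  Lee: 3 of 3 neighbours ≥ 2, adopts the app.
Round 5 — no new adoptions; cascade stops.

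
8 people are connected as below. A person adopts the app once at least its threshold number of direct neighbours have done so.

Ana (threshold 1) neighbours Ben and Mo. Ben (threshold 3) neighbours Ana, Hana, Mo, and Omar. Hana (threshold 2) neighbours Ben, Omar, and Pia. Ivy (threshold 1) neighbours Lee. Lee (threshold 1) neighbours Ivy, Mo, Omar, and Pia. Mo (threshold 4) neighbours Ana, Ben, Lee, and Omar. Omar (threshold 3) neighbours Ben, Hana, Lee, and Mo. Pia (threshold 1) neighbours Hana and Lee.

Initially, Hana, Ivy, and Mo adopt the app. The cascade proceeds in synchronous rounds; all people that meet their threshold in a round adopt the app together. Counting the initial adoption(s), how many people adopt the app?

Round 1 — Hana, Ivy, Mo adopt the app (initial).
Round 2 — checking thresholds:
  Ana: 1 of 2 neighbours ≥ 1, adopts the app.
  Ben: 2 of 4 neighbours < 3, holds.
  Lee: 2 of 4 neighbours ≥ 1, adopts the app.
  Omar: 2 of 4 neighbours < 3, holds.
  Pia: 1 of 2 neighbours ≥ 1, adopts the app.
Round 3 — checking thresholds:
  Ben: 3 of 4 neighbours ≥ 3, adopts the app.
  Omar: 3 of 4 neighbours ≥ 3, adopts the app.
Round 4 — no new adoptions; cascade stops.

8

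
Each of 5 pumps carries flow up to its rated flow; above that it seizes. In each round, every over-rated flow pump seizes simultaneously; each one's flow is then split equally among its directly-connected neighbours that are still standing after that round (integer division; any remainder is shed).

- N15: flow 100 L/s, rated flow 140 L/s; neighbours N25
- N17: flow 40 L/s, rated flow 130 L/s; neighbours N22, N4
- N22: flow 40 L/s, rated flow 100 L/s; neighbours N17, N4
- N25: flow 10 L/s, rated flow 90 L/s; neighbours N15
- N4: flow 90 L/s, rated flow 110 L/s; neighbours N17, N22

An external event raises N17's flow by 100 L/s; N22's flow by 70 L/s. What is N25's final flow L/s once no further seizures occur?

Round 1 — N17 at 140 > 130; N22 at 110 > 100. N17, N22 seize.
  N17 sheds 140 L/s to N4: 140 each.
    N4: 90+140 = 230 > 110
  N22 sheds 110 L/s to N4: 110 each.
    N4: 230+110 = 340 > 110
Round 2 — N4 seizes.
  N4 sheds 340 L/s: no online neighbours, lost.
No further seizures.

10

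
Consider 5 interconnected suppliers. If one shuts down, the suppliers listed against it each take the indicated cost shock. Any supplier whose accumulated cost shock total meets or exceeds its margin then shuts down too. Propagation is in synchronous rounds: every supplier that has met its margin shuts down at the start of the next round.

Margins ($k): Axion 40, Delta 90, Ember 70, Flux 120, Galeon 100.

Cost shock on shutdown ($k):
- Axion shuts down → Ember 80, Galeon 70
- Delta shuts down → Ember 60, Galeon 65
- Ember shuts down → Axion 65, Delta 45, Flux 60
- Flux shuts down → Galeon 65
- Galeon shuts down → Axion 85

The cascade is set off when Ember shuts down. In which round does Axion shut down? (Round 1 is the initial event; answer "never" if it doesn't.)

Round 1 — Ember shuts down (initial).
  Axion: +65 → 65 ≥ 40
  Delta: +45 → 45 < 90
  Flux: +60 → 60 < 120
Round 2 — Axion shuts down.
  Galeon: +70 → 70 < 100
No further shutdowns.

2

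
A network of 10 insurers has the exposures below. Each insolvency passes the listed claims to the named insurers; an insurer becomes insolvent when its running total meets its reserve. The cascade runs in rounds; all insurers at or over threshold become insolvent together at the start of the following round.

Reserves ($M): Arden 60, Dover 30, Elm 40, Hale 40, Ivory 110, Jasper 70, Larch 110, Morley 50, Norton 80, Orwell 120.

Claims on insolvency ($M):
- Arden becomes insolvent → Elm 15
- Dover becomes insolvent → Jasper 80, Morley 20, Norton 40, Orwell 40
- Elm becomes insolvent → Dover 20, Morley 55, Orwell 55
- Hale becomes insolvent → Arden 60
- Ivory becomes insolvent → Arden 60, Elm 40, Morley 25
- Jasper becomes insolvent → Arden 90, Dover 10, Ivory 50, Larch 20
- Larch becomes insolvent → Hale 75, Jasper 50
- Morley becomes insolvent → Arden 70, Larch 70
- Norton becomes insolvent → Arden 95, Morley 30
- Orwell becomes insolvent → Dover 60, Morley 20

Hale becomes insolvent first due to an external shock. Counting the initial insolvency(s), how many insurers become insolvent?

Round 1 — Hale becomes insolvent (initial).
  Arden: +60 → 60 ≥ 60
Round 2 — Arden becomes insolvent.
  Elm: +15 → 15 < 40
No further insolvencies.

2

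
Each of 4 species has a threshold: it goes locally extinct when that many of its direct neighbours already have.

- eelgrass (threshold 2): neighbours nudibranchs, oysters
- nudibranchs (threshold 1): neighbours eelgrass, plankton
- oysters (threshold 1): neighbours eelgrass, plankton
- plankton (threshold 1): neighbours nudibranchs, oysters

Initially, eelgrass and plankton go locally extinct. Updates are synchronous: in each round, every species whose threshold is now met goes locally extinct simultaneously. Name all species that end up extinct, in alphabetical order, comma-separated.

Round 1 — eelgrass, plankton go locally extinct (initial).
Round 2 — checking thresholds:
  nudibranchs: 2 of 2 neighbours ≥ 1, goes locally extinct.
  oysters: 2 of 2 neighbours ≥ 1, goes locally extinct.
Round 3 — no new extinctions; cascade stops.

eelgrass, nudibranchs, oysters, plankton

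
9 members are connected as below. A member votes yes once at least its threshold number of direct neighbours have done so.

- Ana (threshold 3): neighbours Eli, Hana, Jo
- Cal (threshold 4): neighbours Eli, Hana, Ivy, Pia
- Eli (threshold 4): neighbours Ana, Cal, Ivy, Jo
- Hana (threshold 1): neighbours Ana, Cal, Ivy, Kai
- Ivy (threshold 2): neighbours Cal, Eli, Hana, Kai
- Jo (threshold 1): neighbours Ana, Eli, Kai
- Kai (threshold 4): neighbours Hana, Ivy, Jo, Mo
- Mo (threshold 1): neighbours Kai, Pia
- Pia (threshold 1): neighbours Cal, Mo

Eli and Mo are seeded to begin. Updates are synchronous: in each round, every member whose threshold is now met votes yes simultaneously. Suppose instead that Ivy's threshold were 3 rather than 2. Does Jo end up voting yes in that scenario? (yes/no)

yes

With Ivy's threshold at 3:
Round 1 — Eli, Mo vote yes (initial).
Round 2 — checking thresholds:
  Ana: 1 of 3 neighbours < 3, below threshold.
  Cal: 1 of 4 neighbours < 4, below threshold.
  Ivy: 1 of 4 neighbours < 3, below threshold.
  Jo: 1 of 3 neighbours ≥ 1, votes yes.
  Kai: 1 of 4 neighbours < 4, below threshold.
  Pia: 1 of 2 neighbours ≥ 1, votes yes.
Round 3 — no new yes votes; cascade stops.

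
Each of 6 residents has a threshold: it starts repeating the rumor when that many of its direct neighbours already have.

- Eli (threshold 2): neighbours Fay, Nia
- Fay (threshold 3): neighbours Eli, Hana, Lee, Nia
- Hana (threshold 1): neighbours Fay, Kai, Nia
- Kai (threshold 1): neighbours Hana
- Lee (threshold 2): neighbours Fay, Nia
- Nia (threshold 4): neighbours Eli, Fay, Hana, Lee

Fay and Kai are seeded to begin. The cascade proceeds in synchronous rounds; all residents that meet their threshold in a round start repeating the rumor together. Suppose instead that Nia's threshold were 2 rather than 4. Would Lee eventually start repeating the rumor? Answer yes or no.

With Nia's threshold at 2:
Round 1 — Fay, Kai start repeating the rumor (initial).
Round 2 — checking thresholds:
  Eli: 1 of 2 neighbours < 2, holds.
  Hana: 2 of 3 neighbours ≥ 1, starts repeating the rumor.
  Lee: 1 of 2 neighbours < 2, holds.
  Nia: 1 of 4 neighbours < 2, holds.
Round 3 — checking thresholds:
  Eli: 1 of 2 neighbours < 2, holds.
  Lee: 1 of 2 neighbours < 2, holds.
  Nia: 2 of 4 neighbours ≥ 2, starts repeating the rumor.
Round 4 — checking thresholds:
  Eli: 2 of 2 neighbours ≥ 2, starts repeating the rumor.
  Lee: 2 of 2 neighbours ≥ 2, starts repeating the rumor.
Round 5 — no new spreads; cascade stops.

yes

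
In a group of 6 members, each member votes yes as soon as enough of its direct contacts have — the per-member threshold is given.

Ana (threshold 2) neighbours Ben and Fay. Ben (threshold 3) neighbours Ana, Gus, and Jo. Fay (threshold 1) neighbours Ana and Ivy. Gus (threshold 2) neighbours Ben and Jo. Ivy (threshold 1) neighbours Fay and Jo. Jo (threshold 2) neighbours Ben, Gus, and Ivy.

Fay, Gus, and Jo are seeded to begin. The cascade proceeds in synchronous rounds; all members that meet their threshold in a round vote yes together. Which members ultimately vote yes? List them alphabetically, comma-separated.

Fay, Gus, Ivy, Jo

Round 1 — Fay, Gus, Jo vote yes (initial).
Round 2 — checking thresholds:
  Ana: 1 of 2 neighbours < 2, holds.
  Ben: 2 of 3 neighbours < 3, holds.
  Ivy: 2 of 2 neighbours ≥ 1, votes yes.
Round 3 — no new yes votes; cascade stops.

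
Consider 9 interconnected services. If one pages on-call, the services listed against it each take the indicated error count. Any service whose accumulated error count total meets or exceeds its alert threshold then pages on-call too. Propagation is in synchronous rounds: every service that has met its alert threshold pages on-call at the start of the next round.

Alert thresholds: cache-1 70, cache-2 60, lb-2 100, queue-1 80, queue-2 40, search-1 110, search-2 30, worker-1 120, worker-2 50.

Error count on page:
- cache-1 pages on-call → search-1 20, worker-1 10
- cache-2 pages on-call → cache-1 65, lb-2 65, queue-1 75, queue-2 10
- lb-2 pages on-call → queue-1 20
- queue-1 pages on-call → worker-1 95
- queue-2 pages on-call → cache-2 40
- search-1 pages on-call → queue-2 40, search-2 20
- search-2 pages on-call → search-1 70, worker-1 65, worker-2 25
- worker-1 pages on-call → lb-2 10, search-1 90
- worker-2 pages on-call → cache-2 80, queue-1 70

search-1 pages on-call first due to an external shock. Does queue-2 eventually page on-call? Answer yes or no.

yes

Round 1 — search-1 pages on-call (initial).
  queue-2: +40 → 40 ≥ 40
  search-2: +20 → 20 < 30
Round 2 — queue-2 pages on-call.
  cache-2: +40 → 40 < 60
No further pages.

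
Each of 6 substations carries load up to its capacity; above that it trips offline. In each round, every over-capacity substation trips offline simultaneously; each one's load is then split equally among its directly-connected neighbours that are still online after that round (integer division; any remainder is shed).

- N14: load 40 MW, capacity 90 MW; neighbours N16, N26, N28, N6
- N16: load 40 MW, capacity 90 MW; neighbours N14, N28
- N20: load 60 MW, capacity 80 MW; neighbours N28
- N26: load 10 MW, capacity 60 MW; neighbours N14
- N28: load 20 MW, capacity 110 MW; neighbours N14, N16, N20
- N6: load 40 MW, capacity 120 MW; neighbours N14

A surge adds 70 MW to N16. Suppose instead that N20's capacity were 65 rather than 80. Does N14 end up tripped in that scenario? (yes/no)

With N20's capacity at 65:
Round 1 — N16 at 110 > 90. N16 trips offline.
  N16 sheds 110 MW to N14, N28: 55 each.
    N14: 40+55 = 95 > 90
    N28: 20+55 = 75 ≤ 110
Round 2 — N14 trips offline.
  N14 sheds 95 MW to N26, N28, N6: 31 each (2 lost).
    N26: 10+31 = 41 ≤ 60
    N28: 75+31 = 106 ≤ 110
    N6: 40+31 = 71 ≤ 120
No further trips.

yes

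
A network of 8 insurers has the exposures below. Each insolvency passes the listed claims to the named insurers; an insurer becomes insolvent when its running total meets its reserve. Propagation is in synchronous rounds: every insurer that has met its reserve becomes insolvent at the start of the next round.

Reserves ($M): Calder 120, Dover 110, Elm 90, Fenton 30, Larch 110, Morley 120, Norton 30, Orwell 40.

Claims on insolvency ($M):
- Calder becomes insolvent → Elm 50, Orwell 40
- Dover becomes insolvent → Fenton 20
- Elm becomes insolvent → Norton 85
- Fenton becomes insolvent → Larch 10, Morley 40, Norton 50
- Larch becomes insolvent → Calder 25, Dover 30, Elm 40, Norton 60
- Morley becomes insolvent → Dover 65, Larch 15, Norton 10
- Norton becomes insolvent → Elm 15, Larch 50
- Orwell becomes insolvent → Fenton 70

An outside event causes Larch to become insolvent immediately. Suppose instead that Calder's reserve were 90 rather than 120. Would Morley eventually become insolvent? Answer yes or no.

no

With Calder's reserve at 90:
Round 1 — Larch becomes insolvent (initial).
  Calder: +25 → 25 < 90
  Dover: +30 → 30 < 110
  Elm: +40 → 40 < 90
  Norton: +60 → 60 ≥ 30
Round 2 — Norton becomes insolvent.
  Elm: +15 → 55 < 90
No further insolvencies.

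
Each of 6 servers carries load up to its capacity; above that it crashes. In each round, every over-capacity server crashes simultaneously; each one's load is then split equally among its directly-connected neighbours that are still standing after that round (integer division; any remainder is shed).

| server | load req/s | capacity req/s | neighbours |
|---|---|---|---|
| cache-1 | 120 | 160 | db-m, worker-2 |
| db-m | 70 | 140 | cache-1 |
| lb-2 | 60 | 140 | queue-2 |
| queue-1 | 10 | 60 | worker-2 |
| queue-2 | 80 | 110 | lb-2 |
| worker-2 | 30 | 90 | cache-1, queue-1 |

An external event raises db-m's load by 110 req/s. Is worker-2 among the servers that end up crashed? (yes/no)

Round 1 — db-m at 180 > 140. db-m crashes.
  db-m sheds 180 req/s to cache-1: 180 each.
    cache-1: 120+180 = 300 > 160
Round 2 — cache-1 crashes.
  cache-1 sheds 300 req/s to worker-2: 300 each.
    worker-2: 30+300 = 330 > 90
Round 3 — worker-2 crashes.
  worker-2 sheds 330 req/s to queue-1: 330 each.
    queue-1: 10+330 = 340 > 60
Round 4 — queue-1 crashes.
  queue-1 sheds 340 req/s: no online neighbours, lost.
No further crashes.

yes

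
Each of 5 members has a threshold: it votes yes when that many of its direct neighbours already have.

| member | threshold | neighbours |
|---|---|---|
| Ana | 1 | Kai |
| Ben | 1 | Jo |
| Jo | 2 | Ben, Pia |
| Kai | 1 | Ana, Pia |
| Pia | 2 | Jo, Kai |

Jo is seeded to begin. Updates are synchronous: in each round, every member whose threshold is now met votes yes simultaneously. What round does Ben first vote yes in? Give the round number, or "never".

2

Round 1 — Jo votes yes (initial).
Round 2 — checking thresholds:
  Ben: 1 of 1 neighbours ≥ 1, votes yes.
  Pia: 1 of 2 neighbours < 2, holds.
Round 3 — no new yes votes; cascade stops.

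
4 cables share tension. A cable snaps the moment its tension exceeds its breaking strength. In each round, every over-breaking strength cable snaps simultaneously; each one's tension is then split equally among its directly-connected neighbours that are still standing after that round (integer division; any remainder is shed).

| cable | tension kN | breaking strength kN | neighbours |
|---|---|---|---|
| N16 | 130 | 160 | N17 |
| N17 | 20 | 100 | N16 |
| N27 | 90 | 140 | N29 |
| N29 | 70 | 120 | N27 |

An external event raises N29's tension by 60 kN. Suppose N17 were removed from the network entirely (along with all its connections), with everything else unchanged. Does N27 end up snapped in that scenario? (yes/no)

With N17 removed:
Round 1 — N29 at 130 > 120. N29 snaps.
  N29 sheds 130 kN to N27: 130 each.
    N27: 90+130 = 220 > 140
Round 2 — N27 snaps.
  N27 sheds 220 kN: no online neighbours, lost.
No further breaks.

yes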